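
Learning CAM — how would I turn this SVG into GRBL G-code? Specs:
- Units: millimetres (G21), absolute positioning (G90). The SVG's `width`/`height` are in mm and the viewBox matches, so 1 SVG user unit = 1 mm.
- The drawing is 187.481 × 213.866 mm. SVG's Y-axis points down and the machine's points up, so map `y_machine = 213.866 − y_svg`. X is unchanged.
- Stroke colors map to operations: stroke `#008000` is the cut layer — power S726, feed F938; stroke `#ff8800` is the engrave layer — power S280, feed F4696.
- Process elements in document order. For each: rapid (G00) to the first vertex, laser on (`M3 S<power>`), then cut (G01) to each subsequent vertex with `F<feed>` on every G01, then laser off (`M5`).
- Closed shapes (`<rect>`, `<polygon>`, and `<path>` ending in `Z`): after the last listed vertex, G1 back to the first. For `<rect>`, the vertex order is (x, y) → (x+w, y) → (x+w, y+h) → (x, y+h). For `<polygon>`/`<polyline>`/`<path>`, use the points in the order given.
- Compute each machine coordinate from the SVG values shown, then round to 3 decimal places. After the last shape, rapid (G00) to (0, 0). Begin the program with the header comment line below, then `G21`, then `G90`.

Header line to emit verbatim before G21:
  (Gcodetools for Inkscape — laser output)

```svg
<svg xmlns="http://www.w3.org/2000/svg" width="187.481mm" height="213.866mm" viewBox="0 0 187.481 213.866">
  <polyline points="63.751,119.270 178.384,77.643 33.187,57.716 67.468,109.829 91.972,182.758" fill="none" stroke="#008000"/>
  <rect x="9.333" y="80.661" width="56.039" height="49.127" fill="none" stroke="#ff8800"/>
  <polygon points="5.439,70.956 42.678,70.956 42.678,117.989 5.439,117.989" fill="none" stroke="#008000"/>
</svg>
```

(Gcodetools for Inkscape — laser output)
G21
G90
G00 X63.751 Y94.596
M3 S726
G01 X178.384 Y136.223 F938
G01 X33.187 Y156.150 F938
G01 X67.468 Y104.037 F938
G01 X91.972 Y31.108 F938
M5
G00 X9.333 Y133.205
M3 S280
G01 X65.372 Y133.205 F4696
G01 X65.372 Y84.078 F4696
G01 X9.333 Y84.078 F4696
G01 X9.333 Y133.205 F4696
M5
G00 X5.439 Y142.910
M3 S726
G01 X42.678 Y142.910 F938
G01 X42.678 Y95.877 F938
G01 X5.439 Y95.877 F938
G01 X5.439 Y142.910 F938
M5
G00 X0.000 Y0.000

Since the viewBox matches the mm dimensions, user units are millimetres directly. The only transform is the Y-flip y_m = 213.866 − y_svg.

Shape 1 is a open polyline drawn with `<polyline>`. Its stroke #008000 means cut at S726, F938. After flipping Y the toolpath is (63.751,94.596) → (178.384,136.223) → (33.187,156.150) → (67.468,104.037) → (91.972,31.108).

Shape 2 is a rectangle drawn with `<rect>`. Its stroke #ff8800 means engrave at S280, F4696. After flipping Y the toolpath is (9.333,133.205) → (65.372,133.205) → (65.372,84.078) → (9.333,84.078) → (9.333,133.205), returning to the start.

Shape 3 is a rectangle drawn with `<polygon>`. Its stroke #008000 means cut at S726, F938. After flipping Y the toolpath is (5.439,142.910) → (42.678,142.910) → (42.678,95.877) → (5.439,95.877) → (5.439,142.910), returning to the start.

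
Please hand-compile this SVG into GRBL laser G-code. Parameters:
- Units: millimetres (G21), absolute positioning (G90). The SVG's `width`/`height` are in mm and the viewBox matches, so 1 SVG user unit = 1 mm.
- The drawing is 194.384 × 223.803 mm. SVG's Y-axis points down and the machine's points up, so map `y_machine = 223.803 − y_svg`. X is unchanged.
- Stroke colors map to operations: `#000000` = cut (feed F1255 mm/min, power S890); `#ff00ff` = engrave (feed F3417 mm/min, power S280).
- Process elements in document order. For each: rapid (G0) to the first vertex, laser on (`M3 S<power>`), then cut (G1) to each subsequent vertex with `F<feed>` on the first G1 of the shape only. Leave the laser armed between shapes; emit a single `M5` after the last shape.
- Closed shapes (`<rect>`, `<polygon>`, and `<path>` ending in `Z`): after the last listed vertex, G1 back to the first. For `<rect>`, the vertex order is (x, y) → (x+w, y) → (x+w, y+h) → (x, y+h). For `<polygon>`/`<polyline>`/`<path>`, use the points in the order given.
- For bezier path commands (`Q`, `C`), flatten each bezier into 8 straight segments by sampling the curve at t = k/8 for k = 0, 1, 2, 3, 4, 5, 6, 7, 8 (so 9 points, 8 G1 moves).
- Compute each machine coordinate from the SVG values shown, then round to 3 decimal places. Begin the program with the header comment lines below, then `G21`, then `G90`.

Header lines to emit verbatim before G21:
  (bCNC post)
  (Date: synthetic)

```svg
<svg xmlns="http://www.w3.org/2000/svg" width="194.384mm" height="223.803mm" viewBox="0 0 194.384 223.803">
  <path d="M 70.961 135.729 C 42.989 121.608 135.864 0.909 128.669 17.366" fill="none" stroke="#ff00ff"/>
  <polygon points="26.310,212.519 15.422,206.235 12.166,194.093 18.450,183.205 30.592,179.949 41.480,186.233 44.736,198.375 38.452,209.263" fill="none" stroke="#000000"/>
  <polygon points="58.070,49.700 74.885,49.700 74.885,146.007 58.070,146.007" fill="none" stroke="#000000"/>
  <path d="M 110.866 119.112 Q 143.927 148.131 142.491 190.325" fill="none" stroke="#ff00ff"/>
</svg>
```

(bCNC post)
(Date: synthetic)
G21
G90
G0 X70.961 Y88.074
M3 S280
G1 X65.705 Y97.889 F3417
G1 X69.189 Y114.840
G1 X78.825 Y136.070
G1 X92.024 Y158.722
G1 X106.196 Y179.942
G1 X118.754 Y196.871
G1 X127.108 Y206.655
G1 X128.669 Y206.437
G0 X26.310 Y11.284
M3 S890
G1 X15.422 Y17.568 F1255
G1 X12.166 Y29.710
G1 X18.450 Y40.598
G1 X30.592 Y43.854
G1 X41.480 Y37.570
G1 X44.736 Y25.428
G1 X38.452 Y14.540
G1 X26.310 Y11.284
G0 X58.070 Y174.103
M3 S890
G1 X74.885 Y174.103 F1255
G1 X74.885 Y77.796
G1 X58.070 Y77.796
G1 X58.070 Y174.103
G0 X110.866 Y104.691
M3 S280
G1 X118.592 Y97.230 F3417
G1 X125.240 Y89.358
G1 X130.811 Y81.074
G1 X135.303 Y72.378
G1 X138.717 Y63.271
G1 X141.053 Y53.752
G1 X142.311 Y43.821
G1 X142.491 Y33.478
M5

Since the viewBox matches the mm dimensions, user units are millimetres directly. The only transform is the Y-flip y_m = 223.803 − y_svg.

Shape 1 is a cubic bezier drawn with `<path>`. Its stroke #ff00ff means engrave at S280, F3417. After flipping Y the toolpath is (70.961,88.074) → (65.705,97.889) → (69.189,114.840) → (78.825,136.070) → (92.024,158.722) → (106.196,179.942) → (118.754,196.871) → (127.108,206.655) → (128.669,206.437).

Shape 2 is a regular polygon drawn with `<polygon>`. Its stroke #000000 means cut at S890, F1255. After flipping Y the toolpath is (26.310,11.284) → (15.422,17.568) → (12.166,29.710) → (18.450,40.598) → (30.592,43.854) → (41.480,37.570) → (44.736,25.428) → (38.452,14.540) → (26.310,11.284), returning to the start.

Shape 3 is a rectangle drawn with `<polygon>`. Its stroke #000000 means cut at S890, F1255. After flipping Y the toolpath is (58.070,174.103) → (74.885,174.103) → (74.885,77.796) → (58.070,77.796) → (58.070,174.103), returning to the start.

Shape 4 is a quadratic bezier drawn with `<path>`. Its stroke #ff00ff means engrave at S280, F3417. After flipping Y the toolpath is (110.866,104.691) → (118.592,97.230) → (125.240,89.358) → (130.811,81.074) → (135.303,72.378) → (138.717,63.271) → (141.053,53.752) → (142.311,43.821) → (142.491,33.478).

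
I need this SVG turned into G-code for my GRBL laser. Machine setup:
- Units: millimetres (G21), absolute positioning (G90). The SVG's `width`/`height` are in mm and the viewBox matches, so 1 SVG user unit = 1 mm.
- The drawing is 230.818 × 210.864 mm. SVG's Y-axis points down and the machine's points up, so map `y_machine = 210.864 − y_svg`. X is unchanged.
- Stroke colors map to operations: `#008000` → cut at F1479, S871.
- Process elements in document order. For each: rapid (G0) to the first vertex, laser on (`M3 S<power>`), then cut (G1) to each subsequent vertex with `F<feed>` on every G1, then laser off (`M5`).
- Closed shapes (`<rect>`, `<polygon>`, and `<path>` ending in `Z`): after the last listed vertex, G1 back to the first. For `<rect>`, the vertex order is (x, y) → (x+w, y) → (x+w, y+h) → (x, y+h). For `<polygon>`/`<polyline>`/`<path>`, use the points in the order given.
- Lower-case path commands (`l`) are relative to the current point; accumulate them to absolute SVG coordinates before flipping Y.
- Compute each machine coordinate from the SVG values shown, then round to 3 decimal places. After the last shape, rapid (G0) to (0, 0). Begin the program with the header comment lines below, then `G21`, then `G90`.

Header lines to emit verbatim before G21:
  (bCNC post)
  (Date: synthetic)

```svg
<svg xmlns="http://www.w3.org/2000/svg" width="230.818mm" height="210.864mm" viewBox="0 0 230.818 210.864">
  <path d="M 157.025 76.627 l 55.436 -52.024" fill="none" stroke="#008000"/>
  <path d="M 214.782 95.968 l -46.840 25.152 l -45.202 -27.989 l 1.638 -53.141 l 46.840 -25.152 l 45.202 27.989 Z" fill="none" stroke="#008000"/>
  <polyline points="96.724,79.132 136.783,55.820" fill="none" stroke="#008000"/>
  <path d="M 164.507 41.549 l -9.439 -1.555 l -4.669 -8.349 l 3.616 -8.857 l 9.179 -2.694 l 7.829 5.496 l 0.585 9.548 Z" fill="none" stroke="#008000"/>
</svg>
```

(bCNC post)
(Date: synthetic)
G21
G90
G0 X157.025 Y134.237
M3 S871
G1 X212.461 Y186.261 F1479
M5
G0 X214.782 Y114.896
M3 S871
G1 X167.942 Y89.744 F1479
G1 X122.740 Y117.733 F1479
G1 X124.378 Y170.874 F1479
G1 X171.218 Y196.026 F1479
G1 X216.420 Y168.037 F1479
G1 X214.782 Y114.896 F1479
M5
G0 X96.724 Y131.732
M3 S871
G1 X136.783 Y155.044 F1479
M5
G0 X164.507 Y169.315
M3 S871
G1 X155.068 Y170.870 F1479
G1 X150.399 Y179.219 F1479
G1 X154.015 Y188.076 F1479
G1 X163.194 Y190.770 F1479
G1 X171.023 Y185.274 F1479
G1 X171.608 Y175.726 F1479
G1 X164.507 Y169.315 F1479
M5
G0 X0.000 Y0.000

Since the viewBox matches the mm dimensions, user units are millimetres directly. The only transform is the Y-flip y_m = 210.864 − y_svg.

Shape 1 is a line segment drawn with `<path>`. Its stroke #008000 means cut at S871, F1479. After flipping Y the toolpath is (157.025,134.237) → (212.461,186.261).

Shape 2 is a regular polygon drawn with `<path>`. Its stroke #008000 means cut at S871, F1479. After flipping Y the toolpath is (214.782,114.896) → (167.942,89.744) → (122.740,117.733) → (124.378,170.874) → (171.218,196.026) → (216.420,168.037) → (214.782,114.896), returning to the start.

Shape 3 is a line segment drawn with `<polyline>`. Its stroke #008000 means cut at S871, F1479. After flipping Y the toolpath is (96.724,131.732) → (136.783,155.044).

Shape 4 is a regular polygon drawn with `<path>`. Its stroke #008000 means cut at S871, F1479. After flipping Y the toolpath is (164.507,169.315) → (155.068,170.870) → (150.399,179.219) → (154.015,188.076) → (163.194,190.770) → (171.023,185.274) → (171.608,175.726) → (164.507,169.315), returning to the start.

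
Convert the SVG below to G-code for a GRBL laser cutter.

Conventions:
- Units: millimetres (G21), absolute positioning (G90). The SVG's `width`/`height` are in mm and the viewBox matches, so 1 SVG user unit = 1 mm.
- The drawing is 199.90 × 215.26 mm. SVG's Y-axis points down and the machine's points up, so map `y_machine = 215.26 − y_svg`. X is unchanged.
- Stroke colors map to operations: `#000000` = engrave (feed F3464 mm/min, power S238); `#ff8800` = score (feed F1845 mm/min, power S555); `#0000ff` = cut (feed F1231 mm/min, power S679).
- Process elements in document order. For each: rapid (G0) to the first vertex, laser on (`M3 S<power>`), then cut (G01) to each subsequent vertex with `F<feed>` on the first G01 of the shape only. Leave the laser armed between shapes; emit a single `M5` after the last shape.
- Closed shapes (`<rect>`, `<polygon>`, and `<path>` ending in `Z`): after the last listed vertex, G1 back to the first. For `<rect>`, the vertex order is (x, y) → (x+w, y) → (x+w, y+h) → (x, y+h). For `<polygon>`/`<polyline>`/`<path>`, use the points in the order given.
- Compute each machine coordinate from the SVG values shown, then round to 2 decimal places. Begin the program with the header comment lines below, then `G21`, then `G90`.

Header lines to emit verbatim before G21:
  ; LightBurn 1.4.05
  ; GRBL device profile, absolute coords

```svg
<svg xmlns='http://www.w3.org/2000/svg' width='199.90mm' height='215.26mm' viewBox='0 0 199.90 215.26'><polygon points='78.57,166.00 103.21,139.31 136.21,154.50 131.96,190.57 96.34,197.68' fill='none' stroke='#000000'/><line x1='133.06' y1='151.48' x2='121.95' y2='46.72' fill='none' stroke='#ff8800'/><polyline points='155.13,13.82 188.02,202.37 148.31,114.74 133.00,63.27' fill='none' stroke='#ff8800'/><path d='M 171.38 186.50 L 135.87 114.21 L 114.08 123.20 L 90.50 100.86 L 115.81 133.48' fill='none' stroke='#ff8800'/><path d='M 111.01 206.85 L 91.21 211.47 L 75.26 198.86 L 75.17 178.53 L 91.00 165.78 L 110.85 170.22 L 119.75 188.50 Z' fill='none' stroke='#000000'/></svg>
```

; LightBurn 1.4.05
; GRBL device profile, absolute coords
G21
G90
G0 X78.57 Y49.26
M3 S238
G01 X103.21 Y75.95 F3464
G01 X136.21 Y60.76
G01 X131.96 Y24.69
G01 X96.34 Y17.58
G01 X78.57 Y49.26
G0 X133.06 Y63.78
M3 S555
G01 X121.95 Y168.54 F1845
G0 X155.13 Y201.44
M3 S555
G01 X188.02 Y12.89 F1845
G01 X148.31 Y100.52
G01 X133.00 Y151.99
G0 X171.38 Y28.76
M3 S555
G01 X135.87 Y101.05 F1845
G01 X114.08 Y92.06
G01 X90.50 Y114.40
G01 X115.81 Y81.78
G0 X111.01 Y8.41
M3 S238
G01 X91.21 Y3.79 F3464
G01 X75.26 Y16.40
G01 X75.17 Y36.73
G01 X91.00 Y49.48
G01 X110.85 Y45.04
G01 X119.75 Y26.76
G01 X111.01 Y8.41
M5

viewBox `0 0 199.90 215.26` with mm width/height → 1 unit = 1 mm. Flip: y_m = 215.26 − y_svg.

**Shape 1** — `<polygon>` regular polygon, stroke `#000000` → engrave (S238, F3464). Machine vertices: (78.57,49.26) → (103.21,75.95) → (136.21,60.76) → (131.96,24.69) → (96.34,17.58) → (78.57,49.26). Closed: final G1 returns to the first vertex.

**Shape 2** — `<line>` line segment, stroke `#ff8800` → score (S555, F1845). Machine vertices: (133.06,63.78) → (121.95,168.54). Open path.

**Shape 3** — `<polyline>` open polyline, stroke `#ff8800` → score (S555, F1845). Machine vertices: (155.13,201.44) → (188.02,12.89) → (148.31,100.52) → (133.00,151.99). Open path.

**Shape 4** — `<path>` open polyline, stroke `#ff8800` → score (S555, F1845). Machine vertices: (171.38,28.76) → (135.87,101.05) → (114.08,92.06) → (90.50,114.40) → (115.81,81.78). Open path.

**Shape 5** — `<path>` regular polygon, stroke `#000000` → engrave (S238, F3464). Machine vertices: (111.01,8.41) → (91.21,3.79) → (75.26,16.40) → (75.17,36.73) → (91.00,49.48) → (110.85,45.04) → (119.75,26.76) → (111.01,8.41). Closed: final G1 returns to the first vertex.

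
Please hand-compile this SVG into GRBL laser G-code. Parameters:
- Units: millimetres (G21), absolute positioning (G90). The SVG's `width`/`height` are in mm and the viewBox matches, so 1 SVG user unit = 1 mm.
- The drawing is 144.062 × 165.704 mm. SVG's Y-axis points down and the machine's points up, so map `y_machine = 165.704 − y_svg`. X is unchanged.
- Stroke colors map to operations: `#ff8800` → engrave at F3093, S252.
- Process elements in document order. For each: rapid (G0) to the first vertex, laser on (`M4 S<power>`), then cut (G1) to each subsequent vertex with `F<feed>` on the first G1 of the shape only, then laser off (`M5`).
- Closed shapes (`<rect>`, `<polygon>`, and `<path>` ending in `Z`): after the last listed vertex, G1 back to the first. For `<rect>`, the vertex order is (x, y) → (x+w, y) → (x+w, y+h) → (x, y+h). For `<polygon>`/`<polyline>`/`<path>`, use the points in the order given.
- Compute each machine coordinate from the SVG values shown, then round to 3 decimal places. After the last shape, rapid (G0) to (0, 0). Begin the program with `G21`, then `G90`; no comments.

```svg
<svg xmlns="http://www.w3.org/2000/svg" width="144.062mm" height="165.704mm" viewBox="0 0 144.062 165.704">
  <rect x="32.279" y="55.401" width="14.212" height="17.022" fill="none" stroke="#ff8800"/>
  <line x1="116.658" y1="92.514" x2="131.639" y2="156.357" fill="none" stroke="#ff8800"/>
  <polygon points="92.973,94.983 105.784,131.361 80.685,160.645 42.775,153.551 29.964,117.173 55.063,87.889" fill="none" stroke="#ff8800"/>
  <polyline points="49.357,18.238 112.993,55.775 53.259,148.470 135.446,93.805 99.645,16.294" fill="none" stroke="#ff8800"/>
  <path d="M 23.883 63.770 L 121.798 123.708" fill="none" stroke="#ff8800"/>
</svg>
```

viewBox `0 0 144.062 165.704` with mm width/height → 1 unit = 1 mm. Flip: y_m = 165.704 − y_svg.

**Shape 1** — `<rect>` rectangle, stroke `#ff8800` → engrave (S252, F3093). Machine vertices: (32.279,110.303) → (46.491,110.303) → (46.491,93.281) → (32.279,93.281) → (32.279,110.303). Closed: final G1 returns to the first vertex.

**Shape 2** — `<line>` line segment, stroke `#ff8800` → engrave (S252, F3093). Machine vertices: (116.658,73.190) → (131.639,9.347). Open path.

**Shape 3** — `<polygon>` regular polygon, stroke `#ff8800` → engrave (S252, F3093). Machine vertices: (92.973,70.721) → (105.784,34.343) → (80.685,5.059) → (42.775,12.153) → (29.964,48.531) → (55.063,77.815) → (92.973,70.721). Closed: final G1 returns to the first vertex.

**Shape 4** — `<polyline>` open polyline, stroke `#ff8800` → engrave (S252, F3093). Machine vertices: (49.357,147.466) → (112.993,109.929) → (53.259,17.234) → (135.446,71.899) → (99.645,149.410). Open path.

**Shape 5** — `<path>` line segment, stroke `#ff8800` → engrave (S252, F3093). Machine vertices: (23.883,101.934) → (121.798,41.996). Open path.

G21
G90
G0 X32.279 Y110.303
M4 S252
G1 X46.491 Y110.303 F3093
G1 X46.491 Y93.281
G1 X32.279 Y93.281
G1 X32.279 Y110.303
M5
G0 X116.658 Y73.190
M4 S252
G1 X131.639 Y9.347 F3093
M5
G0 X92.973 Y70.721
M4 S252
G1 X105.784 Y34.343 F3093
G1 X80.685 Y5.059
G1 X42.775 Y12.153
G1 X29.964 Y48.531
G1 X55.063 Y77.815
G1 X92.973 Y70.721
M5
G0 X49.357 Y147.466
M4 S252
G1 X112.993 Y109.929 F3093
G1 X53.259 Y17.234
G1 X135.446 Y71.899
G1 X99.645 Y149.410
M5
G0 X23.883 Y101.934
M4 S252
G1 X121.798 Y41.996 F3093
M5
G0 X0.000 Y0.000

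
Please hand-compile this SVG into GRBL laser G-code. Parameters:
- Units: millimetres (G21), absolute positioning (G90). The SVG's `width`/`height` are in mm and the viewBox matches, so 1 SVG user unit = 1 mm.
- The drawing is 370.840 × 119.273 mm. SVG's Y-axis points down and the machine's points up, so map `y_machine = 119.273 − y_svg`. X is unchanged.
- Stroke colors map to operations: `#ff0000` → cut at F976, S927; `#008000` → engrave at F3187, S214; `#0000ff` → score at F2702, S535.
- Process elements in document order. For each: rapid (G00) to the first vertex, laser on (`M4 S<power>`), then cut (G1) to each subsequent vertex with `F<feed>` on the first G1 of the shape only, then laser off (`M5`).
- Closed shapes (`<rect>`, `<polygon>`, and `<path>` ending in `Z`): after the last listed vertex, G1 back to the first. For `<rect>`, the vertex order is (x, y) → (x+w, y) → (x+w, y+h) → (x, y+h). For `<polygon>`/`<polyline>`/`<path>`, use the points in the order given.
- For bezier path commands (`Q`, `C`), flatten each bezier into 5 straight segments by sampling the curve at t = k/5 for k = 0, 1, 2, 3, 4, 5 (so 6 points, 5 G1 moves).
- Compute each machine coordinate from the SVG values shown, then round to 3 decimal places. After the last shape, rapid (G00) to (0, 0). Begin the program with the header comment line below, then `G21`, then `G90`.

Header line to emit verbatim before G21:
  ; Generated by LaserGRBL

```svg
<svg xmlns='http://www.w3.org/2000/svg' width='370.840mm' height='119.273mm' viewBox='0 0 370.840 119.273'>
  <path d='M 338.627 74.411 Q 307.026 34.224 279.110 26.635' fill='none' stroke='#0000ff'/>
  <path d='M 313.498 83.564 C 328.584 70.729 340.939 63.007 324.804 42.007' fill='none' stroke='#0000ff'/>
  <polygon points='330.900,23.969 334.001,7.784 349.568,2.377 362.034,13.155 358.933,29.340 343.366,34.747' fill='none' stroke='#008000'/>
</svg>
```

; Generated by LaserGRBL
G21
G90
G00 X338.627 Y44.862
M4 S535
G1 X326.134 Y59.633 F2702
G1 X313.936 Y71.796
G1 X302.032 Y81.351
G1 X290.424 Y88.298
G1 X279.110 Y92.638
M5
G00 X313.498 Y35.709
M4 S535
G1 X322.016 Y42.944 F2702
G1 X328.642 Y49.834
G1 X332.139 Y57.262
G1 X331.272 Y66.112
G1 X324.804 Y77.266
M5
G00 X330.900 Y95.304
M4 S214
G1 X334.001 Y111.489 F3187
G1 X349.568 Y116.896
G1 X362.034 Y106.118
G1 X358.933 Y89.933
G1 X343.366 Y84.526
G1 X330.900 Y95.304
M5
G00 X0.000 Y0.000

Since the viewBox matches the mm dimensions, user units are millimetres directly. The only transform is the Y-flip y_m = 119.273 − y_svg.

Shape 1 is a quadratic bezier drawn with `<path>`. Its stroke #0000ff means score at S535, F2702. After flipping Y the toolpath is (338.627,44.862) → (326.134,59.633) → (313.936,71.796) → (302.032,81.351) → (290.424,88.298) → (279.110,92.638).

Shape 2 is a cubic bezier drawn with `<path>`. Its stroke #0000ff means score at S535, F2702. After flipping Y the toolpath is (313.498,35.709) → (322.016,42.944) → (328.642,49.834) → (332.139,57.262) → (331.272,66.112) → (324.804,77.266).

Shape 3 is a regular polygon drawn with `<polygon>`. Its stroke #008000 means engrave at S214, F3187. After flipping Y the toolpath is (330.900,95.304) → (334.001,111.489) → (349.568,116.896) → (362.034,106.118) → (358.933,89.933) → (343.366,84.526) → (330.900,95.304), returning to the start.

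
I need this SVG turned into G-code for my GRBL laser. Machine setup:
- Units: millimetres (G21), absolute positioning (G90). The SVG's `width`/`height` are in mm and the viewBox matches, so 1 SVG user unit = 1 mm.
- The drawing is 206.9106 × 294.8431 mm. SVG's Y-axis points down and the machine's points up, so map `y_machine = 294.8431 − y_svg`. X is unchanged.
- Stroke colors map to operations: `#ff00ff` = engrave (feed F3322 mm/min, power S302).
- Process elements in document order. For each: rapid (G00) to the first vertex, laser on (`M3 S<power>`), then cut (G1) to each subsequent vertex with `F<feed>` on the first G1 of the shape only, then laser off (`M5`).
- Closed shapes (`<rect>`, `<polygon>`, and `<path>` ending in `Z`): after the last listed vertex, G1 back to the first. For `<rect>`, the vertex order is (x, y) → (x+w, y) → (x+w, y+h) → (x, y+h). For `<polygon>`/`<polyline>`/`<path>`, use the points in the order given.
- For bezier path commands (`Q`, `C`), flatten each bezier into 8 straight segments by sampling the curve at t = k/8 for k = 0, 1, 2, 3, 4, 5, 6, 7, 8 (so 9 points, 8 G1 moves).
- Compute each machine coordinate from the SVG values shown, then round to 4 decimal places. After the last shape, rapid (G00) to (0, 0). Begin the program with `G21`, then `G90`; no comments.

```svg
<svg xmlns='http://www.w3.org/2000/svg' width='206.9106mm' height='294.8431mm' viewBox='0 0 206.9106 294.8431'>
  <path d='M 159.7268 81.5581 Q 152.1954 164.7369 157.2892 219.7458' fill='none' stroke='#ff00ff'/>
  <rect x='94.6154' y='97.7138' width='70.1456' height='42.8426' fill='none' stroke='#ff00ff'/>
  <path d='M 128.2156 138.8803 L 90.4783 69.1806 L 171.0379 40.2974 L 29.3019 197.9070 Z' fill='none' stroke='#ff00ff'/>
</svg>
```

viewBox `0 0 206.9106 294.8431` with mm width/height → 1 unit = 1 mm. Flip: y_m = 294.8431 − y_svg.

**Shape 1** — `<path>` quadratic bezier, stroke `#ff00ff` → engrave (S302, F3322). Control points (SVG): P0=(159.7268,81.5581), P1=(152.1954,164.7369), P2=(157.2892,219.7458); sampled at t=k/8. Machine vertices: (159.7268,213.2850) → (158.0412,192.9305) → (156.7502,173.4562) → (155.8537,154.8623) → (155.3517,137.1487) → (155.2443,120.3154) → (155.5314,104.3624) → (156.2130,89.2897) → (157.2892,75.0973). Open path.

**Shape 2** — `<rect>` rectangle, stroke `#ff00ff` → engrave (S302, F3322). Machine vertices: (94.6154,197.1293) → (164.7610,197.1293) → (164.7610,154.2867) → (94.6154,154.2867) → (94.6154,197.1293). Closed: final G1 returns to the first vertex.

**Shape 3** — `<path>` closed polygon, stroke `#ff00ff` → engrave (S302, F3322). Machine vertices: (128.2156,155.9628) → (90.4783,225.6625) → (171.0379,254.5457) → (29.3019,96.9361) → (128.2156,155.9628). Closed: final G1 returns to the first vertex.

G21
G90
G00 X159.7268 Y213.2850
M3 S302
G1 X158.0412 Y192.9305 F3322
G1 X156.7502 Y173.4562
G1 X155.8537 Y154.8623
G1 X155.3517 Y137.1487
G1 X155.2443 Y120.3154
G1 X155.5314 Y104.3624
G1 X156.2130 Y89.2897
G1 X157.2892 Y75.0973
M5
G00 X94.6154 Y197.1293
M3 S302
G1 X164.7610 Y197.1293 F3322
G1 X164.7610 Y154.2867
G1 X94.6154 Y154.2867
G1 X94.6154 Y197.1293
M5
G00 X128.2156 Y155.9628
M3 S302
G1 X90.4783 Y225.6625 F3322
G1 X171.0379 Y254.5457
G1 X29.3019 Y96.9361
G1 X128.2156 Y155.9628
M5
G00 X0.0000 Y0.0000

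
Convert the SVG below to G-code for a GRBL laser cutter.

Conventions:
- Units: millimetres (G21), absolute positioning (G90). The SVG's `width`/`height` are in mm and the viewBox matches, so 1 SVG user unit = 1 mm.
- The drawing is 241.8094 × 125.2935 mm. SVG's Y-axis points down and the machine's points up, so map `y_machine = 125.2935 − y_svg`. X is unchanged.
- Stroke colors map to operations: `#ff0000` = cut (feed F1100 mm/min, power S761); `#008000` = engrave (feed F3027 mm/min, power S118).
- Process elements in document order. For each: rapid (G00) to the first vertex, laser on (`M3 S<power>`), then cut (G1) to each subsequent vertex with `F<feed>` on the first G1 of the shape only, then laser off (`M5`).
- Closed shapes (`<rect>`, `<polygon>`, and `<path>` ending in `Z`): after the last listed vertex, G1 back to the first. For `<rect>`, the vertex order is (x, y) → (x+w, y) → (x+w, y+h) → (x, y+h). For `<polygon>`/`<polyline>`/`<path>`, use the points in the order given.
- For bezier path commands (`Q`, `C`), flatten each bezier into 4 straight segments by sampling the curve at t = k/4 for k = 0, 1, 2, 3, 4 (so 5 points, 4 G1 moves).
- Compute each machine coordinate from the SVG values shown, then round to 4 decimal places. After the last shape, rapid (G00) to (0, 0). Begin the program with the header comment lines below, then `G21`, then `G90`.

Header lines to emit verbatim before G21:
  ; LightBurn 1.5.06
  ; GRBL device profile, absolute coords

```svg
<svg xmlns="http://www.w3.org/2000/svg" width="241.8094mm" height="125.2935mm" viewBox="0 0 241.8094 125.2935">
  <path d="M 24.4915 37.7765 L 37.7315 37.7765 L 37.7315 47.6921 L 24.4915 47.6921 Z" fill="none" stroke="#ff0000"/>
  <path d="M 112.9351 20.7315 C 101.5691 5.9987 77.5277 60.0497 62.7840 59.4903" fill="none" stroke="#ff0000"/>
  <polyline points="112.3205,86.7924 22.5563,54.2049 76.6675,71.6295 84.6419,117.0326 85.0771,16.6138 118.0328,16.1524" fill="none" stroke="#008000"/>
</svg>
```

; LightBurn 1.5.06
; GRBL device profile, absolute coords
G21
G90
G00 X24.4915 Y87.5170
M3 S761
G1 X37.7315 Y87.5170 F1100
G1 X37.7315 Y77.6014
G1 X24.4915 Y77.6014
G1 X24.4915 Y87.5170
M5
G00 X112.9351 Y104.5620
M3 S761
G1 X102.3773 Y104.6427 F1100
G1 X89.1262 Y90.4976
G1 X75.2418 Y73.6951
G1 X62.7840 Y65.8032
M5
G00 X112.3205 Y38.5011
M3 S118
G1 X22.5563 Y71.0886 F3027
G1 X76.6675 Y53.6640
G1 X84.6419 Y8.2609
G1 X85.0771 Y108.6797
G1 X118.0328 Y109.1411
M5
G00 X0.0000 Y0.0000

Since the viewBox matches the mm dimensions, user units are millimetres directly. The only transform is the Y-flip y_m = 125.2935 − y_svg.

Shape 1 is a rectangle drawn with `<path>`. Its stroke #ff0000 means cut at S761, F1100. After flipping Y the toolpath is (24.4915,87.5170) → (37.7315,87.5170) → (37.7315,77.6014) → (24.4915,77.6014) → (24.4915,87.5170), returning to the start.

Shape 2 is a cubic bezier drawn with `<path>`. Its stroke #ff0000 means cut at S761, F1100. After flipping Y the toolpath is (112.9351,104.5620) → (102.3773,104.6427) → (89.1262,90.4976) → (75.2418,73.6951) → (62.7840,65.8032).

Shape 3 is a open polyline drawn with `<polyline>`. Its stroke #008000 means engrave at S118, F3027. After flipping Y the toolpath is (112.3205,38.5011) → (22.5563,71.0886) → (76.6675,53.6640) → (84.6419,8.2609) → (85.0771,108.6797) → (118.0328,109.1411).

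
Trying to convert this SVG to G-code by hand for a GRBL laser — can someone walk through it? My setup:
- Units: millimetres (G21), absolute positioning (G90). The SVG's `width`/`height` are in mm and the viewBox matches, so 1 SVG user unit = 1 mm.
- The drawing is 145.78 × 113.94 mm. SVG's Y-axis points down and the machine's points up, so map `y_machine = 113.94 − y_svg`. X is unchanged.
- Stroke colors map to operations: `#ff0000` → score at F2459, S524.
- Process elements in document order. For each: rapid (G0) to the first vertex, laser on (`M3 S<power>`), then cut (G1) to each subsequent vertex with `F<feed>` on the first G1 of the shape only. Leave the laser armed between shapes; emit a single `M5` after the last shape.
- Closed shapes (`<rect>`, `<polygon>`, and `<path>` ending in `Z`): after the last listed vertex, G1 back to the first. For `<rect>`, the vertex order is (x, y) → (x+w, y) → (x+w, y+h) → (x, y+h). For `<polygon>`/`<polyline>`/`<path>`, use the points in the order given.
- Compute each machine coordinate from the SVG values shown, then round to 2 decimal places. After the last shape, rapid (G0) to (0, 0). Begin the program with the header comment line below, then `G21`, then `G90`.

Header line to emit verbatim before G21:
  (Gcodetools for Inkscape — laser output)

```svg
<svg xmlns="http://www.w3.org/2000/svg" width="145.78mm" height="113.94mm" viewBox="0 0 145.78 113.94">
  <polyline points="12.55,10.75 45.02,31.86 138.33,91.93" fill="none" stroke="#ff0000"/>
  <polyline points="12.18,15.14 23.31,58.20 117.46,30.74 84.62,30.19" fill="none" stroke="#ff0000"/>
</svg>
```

viewBox `0 0 145.78 113.94` with mm width/height → 1 unit = 1 mm. Flip: y_m = 113.94 − y_svg.

**Shape 1** — `<polyline>` open polyline, stroke `#ff0000` → score (S524, F2459). Machine vertices: (12.55,103.19) → (45.02,82.08) → (138.33,22.01). Open path.

**Shape 2** — `<polyline>` open polyline, stroke `#ff0000` → score (S524, F2459). Machine vertices: (12.18,98.80) → (23.31,55.74) → (117.46,83.20) → (84.62,83.75). Open path.

(Gcodetools for Inkscape — laser output)
G21
G90
G0 X12.55 Y103.19
M3 S524
G1 X45.02 Y82.08 F2459
G1 X138.33 Y22.01
G0 X12.18 Y98.80
M3 S524
G1 X23.31 Y55.74 F2459
G1 X117.46 Y83.20
G1 X84.62 Y83.75
M5
G0 X0.00 Y0.00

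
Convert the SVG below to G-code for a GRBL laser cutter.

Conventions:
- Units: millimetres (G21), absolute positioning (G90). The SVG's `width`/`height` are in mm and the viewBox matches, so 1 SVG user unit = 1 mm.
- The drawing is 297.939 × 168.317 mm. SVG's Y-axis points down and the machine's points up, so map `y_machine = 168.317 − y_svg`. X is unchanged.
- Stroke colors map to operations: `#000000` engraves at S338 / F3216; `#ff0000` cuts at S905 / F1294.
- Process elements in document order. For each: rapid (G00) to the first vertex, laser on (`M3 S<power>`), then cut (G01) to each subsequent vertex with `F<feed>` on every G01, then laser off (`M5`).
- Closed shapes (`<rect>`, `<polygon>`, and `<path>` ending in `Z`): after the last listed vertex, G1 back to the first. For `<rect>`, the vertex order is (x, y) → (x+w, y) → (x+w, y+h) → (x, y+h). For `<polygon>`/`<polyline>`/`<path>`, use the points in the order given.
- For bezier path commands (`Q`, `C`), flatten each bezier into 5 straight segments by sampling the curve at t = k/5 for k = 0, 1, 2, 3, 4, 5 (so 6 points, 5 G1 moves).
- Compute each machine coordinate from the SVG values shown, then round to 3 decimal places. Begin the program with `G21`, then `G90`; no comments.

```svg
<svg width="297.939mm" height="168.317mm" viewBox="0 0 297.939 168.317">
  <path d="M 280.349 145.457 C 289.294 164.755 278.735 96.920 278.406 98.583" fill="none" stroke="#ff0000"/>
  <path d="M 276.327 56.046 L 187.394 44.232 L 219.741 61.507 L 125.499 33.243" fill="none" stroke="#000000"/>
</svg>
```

G21
G90
G00 X280.349 Y22.860
M3 S905
G01 X283.613 Y20.484 F1294
G01 X283.624 Y31.502 F1294
G01 X281.808 Y48.395 F1294
G01 X279.593 Y63.645 F1294
G01 X278.406 Y69.734 F1294
M5
G00 X276.327 Y112.271
M3 S338
G01 X187.394 Y124.085 F3216
G01 X219.741 Y106.810 F3216
G01 X125.499 Y135.074 F3216
M5

Since the viewBox matches the mm dimensions, user units are millimetres directly. The only transform is the Y-flip y_m = 168.317 − y_svg.

Shape 1 is a cubic bezier drawn with `<path>`. Its stroke #ff0000 means cut at S905, F1294. After flipping Y the toolpath is (280.349,22.860) → (283.613,20.484) → (283.624,31.502) → (281.808,48.395) → (279.593,63.645) → (278.406,69.734).

Shape 2 is a open polyline drawn with `<path>`. Its stroke #000000 means engrave at S338, F3216. After flipping Y the toolpath is (276.327,112.271) → (187.394,124.085) → (219.741,106.810) → (125.499,135.074).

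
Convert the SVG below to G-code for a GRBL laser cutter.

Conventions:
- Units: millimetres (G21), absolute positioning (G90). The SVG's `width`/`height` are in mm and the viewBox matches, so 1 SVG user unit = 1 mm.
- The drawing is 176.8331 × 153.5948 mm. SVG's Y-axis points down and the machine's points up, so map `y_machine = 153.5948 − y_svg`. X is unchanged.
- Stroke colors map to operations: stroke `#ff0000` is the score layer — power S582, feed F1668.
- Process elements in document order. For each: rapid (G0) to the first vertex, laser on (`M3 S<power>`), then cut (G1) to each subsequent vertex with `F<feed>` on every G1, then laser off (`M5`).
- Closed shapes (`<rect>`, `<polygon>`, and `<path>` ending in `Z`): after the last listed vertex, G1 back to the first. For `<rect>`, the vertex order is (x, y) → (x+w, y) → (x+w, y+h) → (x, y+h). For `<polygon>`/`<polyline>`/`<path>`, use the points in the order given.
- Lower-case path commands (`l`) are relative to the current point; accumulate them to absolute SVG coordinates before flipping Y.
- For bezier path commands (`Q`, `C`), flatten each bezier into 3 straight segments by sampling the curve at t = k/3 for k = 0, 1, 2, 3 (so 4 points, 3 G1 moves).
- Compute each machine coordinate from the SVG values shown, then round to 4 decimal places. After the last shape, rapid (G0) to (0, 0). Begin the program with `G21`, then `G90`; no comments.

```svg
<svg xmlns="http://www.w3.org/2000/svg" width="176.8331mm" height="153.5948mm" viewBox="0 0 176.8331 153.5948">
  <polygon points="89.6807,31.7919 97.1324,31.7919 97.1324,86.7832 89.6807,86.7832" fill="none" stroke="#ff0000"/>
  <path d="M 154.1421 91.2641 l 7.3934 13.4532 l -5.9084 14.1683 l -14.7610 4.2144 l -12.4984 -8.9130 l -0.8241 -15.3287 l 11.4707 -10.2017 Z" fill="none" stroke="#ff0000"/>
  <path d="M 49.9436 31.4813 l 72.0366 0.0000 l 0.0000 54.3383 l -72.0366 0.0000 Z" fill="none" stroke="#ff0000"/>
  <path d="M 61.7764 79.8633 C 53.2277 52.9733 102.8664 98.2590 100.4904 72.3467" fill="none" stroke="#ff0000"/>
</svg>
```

G21
G90
G0 X89.6807 Y121.8029
M3 S582
G1 X97.1324 Y121.8029 F1668
G1 X97.1324 Y66.8116 F1668
G1 X89.6807 Y66.8116 F1668
G1 X89.6807 Y121.8029 F1668
M5
G0 X154.1421 Y62.3307
M3 S582
G1 X161.5355 Y48.8775 F1668
G1 X155.6271 Y34.7092 F1668
G1 X140.8661 Y30.4948 F1668
G1 X128.3677 Y39.4078 F1668
G1 X127.5436 Y54.7365 F1668
G1 X139.0143 Y64.9382 F1668
G1 X154.1421 Y62.3307 F1668
M5
G0 X49.9436 Y122.1135
M3 S582
G1 X121.9802 Y122.1135 F1668
G1 X121.9802 Y67.7752 F1668
G1 X49.9436 Y67.7752 F1668
G1 X49.9436 Y122.1135 F1668
M5
G0 X61.7764 Y73.7315
M3 S582
G1 X68.5419 Y81.8731 F1668
G1 X89.6097 Y73.7583 F1668
G1 X100.4904 Y81.2481 F1668
M5
G0 X0.0000 Y0.0000

1 u = 1 mm; y_m = 153.5948 − y.

[1] `<polygon>` rectangle, #ff0000→score S582 F1668: (89.6807,121.8029) → (97.1324,121.8029) → (97.1324,66.8116) → (89.6807,66.8116) → (89.6807,121.8029) (closed)

[2] `<path>` regular polygon, #ff0000→score S582 F1668: (154.1421,62.3307) → (161.5355,48.8775) → (155.6271,34.7092) → (140.8661,30.4948) → (128.3677,39.4078) → (127.5436,54.7365) → (139.0143,64.9382) → (154.1421,62.3307) (closed)

[3] `<path>` rectangle, #ff0000→score S582 F1668: (49.9436,122.1135) → (121.9802,122.1135) → (121.9802,67.7752) → (49.9436,67.7752) → (49.9436,122.1135) (closed)

[4] `<path>` cubic bezier, #ff0000→score S582 F1668: (61.7764,73.7315) → (68.5419,81.8731) → (89.6097,73.7583) → (100.4904,81.2481)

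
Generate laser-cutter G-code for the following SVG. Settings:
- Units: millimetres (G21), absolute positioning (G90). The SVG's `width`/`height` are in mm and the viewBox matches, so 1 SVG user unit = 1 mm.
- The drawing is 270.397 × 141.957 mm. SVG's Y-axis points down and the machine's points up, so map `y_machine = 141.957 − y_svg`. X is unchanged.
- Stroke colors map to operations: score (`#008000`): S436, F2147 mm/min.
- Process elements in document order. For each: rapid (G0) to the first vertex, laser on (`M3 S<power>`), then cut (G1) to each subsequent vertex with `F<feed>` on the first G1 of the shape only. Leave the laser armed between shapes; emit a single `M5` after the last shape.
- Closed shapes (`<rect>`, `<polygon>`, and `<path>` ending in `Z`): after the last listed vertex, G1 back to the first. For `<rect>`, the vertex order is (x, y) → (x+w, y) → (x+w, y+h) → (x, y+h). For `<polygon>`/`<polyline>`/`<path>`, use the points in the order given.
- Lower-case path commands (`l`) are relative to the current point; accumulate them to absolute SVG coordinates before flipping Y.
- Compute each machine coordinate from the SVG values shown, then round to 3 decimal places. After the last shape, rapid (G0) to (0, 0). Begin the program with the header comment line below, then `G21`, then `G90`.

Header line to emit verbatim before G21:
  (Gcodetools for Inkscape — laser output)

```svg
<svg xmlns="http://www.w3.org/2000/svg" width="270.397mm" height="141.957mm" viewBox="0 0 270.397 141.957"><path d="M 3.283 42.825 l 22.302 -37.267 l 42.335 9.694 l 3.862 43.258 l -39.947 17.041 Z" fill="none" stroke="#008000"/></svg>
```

(Gcodetools for Inkscape — laser output)
G21
G90
G0 X3.283 Y99.132
M3 S436
G1 X25.585 Y136.399 F2147
G1 X67.920 Y126.705
G1 X71.782 Y83.447
G1 X31.835 Y66.406
G1 X3.283 Y99.132
M5
G0 X0.000 Y0.000

Since the viewBox matches the mm dimensions, user units are millimetres directly. The only transform is the Y-flip y_m = 141.957 − y_svg.

Shape 1 is a regular polygon drawn with `<path>`. Its stroke #008000 means score at S436, F2147. After flipping Y the toolpath is (3.283,99.132) → (25.585,136.399) → (67.920,126.705) → (71.782,83.447) → (31.835,66.406) → (3.283,99.132), returning to the start.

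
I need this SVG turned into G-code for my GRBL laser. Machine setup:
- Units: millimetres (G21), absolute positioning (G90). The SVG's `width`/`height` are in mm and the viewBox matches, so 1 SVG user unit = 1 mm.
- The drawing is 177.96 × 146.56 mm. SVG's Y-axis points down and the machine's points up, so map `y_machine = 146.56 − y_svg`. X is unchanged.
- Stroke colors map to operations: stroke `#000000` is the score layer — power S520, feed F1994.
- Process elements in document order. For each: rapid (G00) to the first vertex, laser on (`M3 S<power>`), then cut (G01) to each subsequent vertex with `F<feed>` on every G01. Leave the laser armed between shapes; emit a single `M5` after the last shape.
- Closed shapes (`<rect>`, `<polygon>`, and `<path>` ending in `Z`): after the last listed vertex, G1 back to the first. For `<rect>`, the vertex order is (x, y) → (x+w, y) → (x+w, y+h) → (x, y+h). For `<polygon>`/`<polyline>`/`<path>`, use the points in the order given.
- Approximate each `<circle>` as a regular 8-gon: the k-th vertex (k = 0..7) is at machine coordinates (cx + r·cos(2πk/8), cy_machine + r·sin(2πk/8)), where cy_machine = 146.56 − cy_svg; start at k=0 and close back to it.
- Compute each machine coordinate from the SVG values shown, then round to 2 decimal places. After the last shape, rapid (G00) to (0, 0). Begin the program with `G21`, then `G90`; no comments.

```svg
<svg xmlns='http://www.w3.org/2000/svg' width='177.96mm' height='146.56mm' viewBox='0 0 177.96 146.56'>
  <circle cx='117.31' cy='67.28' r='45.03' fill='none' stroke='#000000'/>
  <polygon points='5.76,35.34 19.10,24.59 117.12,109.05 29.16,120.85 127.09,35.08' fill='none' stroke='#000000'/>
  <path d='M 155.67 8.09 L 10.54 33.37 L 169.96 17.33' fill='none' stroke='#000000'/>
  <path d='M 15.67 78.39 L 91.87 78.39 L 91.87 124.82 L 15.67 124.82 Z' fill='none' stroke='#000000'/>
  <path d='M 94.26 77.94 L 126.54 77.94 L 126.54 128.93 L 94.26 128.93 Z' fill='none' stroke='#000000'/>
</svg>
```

Since the viewBox matches the mm dimensions, user units are millimetres directly. The only transform is the Y-flip y_m = 146.56 − y_svg.

Shape 1 is a circle drawn with `<circle>`. Its stroke #000000 means score at S520, F1994. After flipping Y the toolpath is (162.34,79.28) → (149.15,111.12) → (117.31,124.31) → (85.47,111.12) → (72.28,79.28) → (85.47,47.44) → (117.31,34.25) → (149.15,47.44) → (162.34,79.28), returning to the start.

Shape 2 is a closed polygon drawn with `<polygon>`. Its stroke #000000 means score at S520, F1994. After flipping Y the toolpath is (5.76,111.22) → (19.10,121.97) → (117.12,37.51) → (29.16,25.71) → (127.09,111.48) → (5.76,111.22), returning to the start.

Shape 3 is a open polyline drawn with `<path>`. Its stroke #000000 means score at S520, F1994. After flipping Y the toolpath is (155.67,138.47) → (10.54,113.19) → (169.96,129.23).

Shape 4 is a rectangle drawn with `<path>`. Its stroke #000000 means score at S520, F1994. After flipping Y the toolpath is (15.67,68.17) → (91.87,68.17) → (91.87,21.74) → (15.67,21.74) → (15.67,68.17), returning to the start.

Shape 5 is a rectangle drawn with `<path>`. Its stroke #000000 means score at S520, F1994. After flipping Y the toolpath is (94.26,68.62) → (126.54,68.62) → (126.54,17.63) → (94.26,17.63) → (94.26,68.62), returning to the start.

G21
G90
G00 X162.34 Y79.28
M3 S520
G01 X149.15 Y111.12 F1994
G01 X117.31 Y124.31 F1994
G01 X85.47 Y111.12 F1994
G01 X72.28 Y79.28 F1994
G01 X85.47 Y47.44 F1994
G01 X117.31 Y34.25 F1994
G01 X149.15 Y47.44 F1994
G01 X162.34 Y79.28 F1994
G00 X5.76 Y111.22
M3 S520
G01 X19.10 Y121.97 F1994
G01 X117.12 Y37.51 F1994
G01 X29.16 Y25.71 F1994
G01 X127.09 Y111.48 F1994
G01 X5.76 Y111.22 F1994
G00 X155.67 Y138.47
M3 S520
G01 X10.54 Y113.19 F1994
G01 X169.96 Y129.23 F1994
G00 X15.67 Y68.17
M3 S520
G01 X91.87 Y68.17 F1994
G01 X91.87 Y21.74 F1994
G01 X15.67 Y21.74 F1994
G01 X15.67 Y68.17 F1994
G00 X94.26 Y68.62
M3 S520
G01 X126.54 Y68.62 F1994
G01 X126.54 Y17.63 F1994
G01 X94.26 Y17.63 F1994
G01 X94.26 Y68.62 F1994
M5
G00 X0.00 Y0.00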